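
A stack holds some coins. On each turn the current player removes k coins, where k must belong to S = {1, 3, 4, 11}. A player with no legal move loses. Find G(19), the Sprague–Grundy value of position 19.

G(0) = 0
G(1) = mex{0} = 1
G(2) = mex{1} = 0
G(3) = mex{0,0} = 1
G(4) = mex{1,1,0} = 2
G(5) = mex{2,0,1} = 3
G(6) = mex{3,1,0} = 2
G(7) = mex{2,2,1} = 0
G(8) = mex{0,3,2} = 1
G(9) = mex{1,2,3} = 0
G(10) = mex{0,0,2} = 1
G(11) = mex{1,1,0,0} = 2
G(12) = mex{2,0,1,1} = 3
G(13) = mex{3,1,0,0} = 2
G(14) = mex{2,2,1,1} = 0
G(15) = mex{0,3,2,2} = 1
G(16) = mex{1,2,3,3} = 0
G(17) = mex{0,0,2,2} = 1
G(18) = mex{1,1,0,0} = 2
G(19) = mex{2,0,1,1} = 3

3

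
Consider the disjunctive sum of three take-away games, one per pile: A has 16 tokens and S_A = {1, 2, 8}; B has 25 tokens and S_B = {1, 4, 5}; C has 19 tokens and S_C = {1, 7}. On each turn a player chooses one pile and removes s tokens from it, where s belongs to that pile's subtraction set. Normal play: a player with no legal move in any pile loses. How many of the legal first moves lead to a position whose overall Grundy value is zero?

Pile A, S = {1, 2, 8}:
G(0) = 0
G(1) = mex{0} = 1
G(2) = mex{1,0} = 2
G(3) = mex{2,1} = 0
G(4) = mex{0,2} = 1
G(5) = mex{1,0} = 2
G(6) = mex{2,1} = 0
G(7) = mex{0,2} = 1
G(8) = mex{1,0,0} = 2
G(9) = mex{2,1,1} = 0
G(10) = mex{0,2,2} = 1
G(11) = mex{1,0,0} = 2
G(12) = mex{2,1,1} = 0
G(13) = mex{0,2,2} = 1
G(14) = mex{1,0,0} = 2
G(15) = mex{2,1,1} = 0
G(16) = mex{0,2,2} = 1
G_A(16) = 1.
Pile B, S = {1, 4, 5}:
G(0) = 0
G(1) = mex{0} = 1
G(2) = mex{1} = 0
G(3) = mex{0} = 1
G(4) = mex{1,0} = 2
G(5) = mex{2,1,0} = 3
G(6) = mex{3,0,1} = 2
G(7) = mex{2,1,0} = 3
G(8) = mex{3,2,1} = 0
G(9) = mex{0,3,2} = 1
G(10) = mex{1,2,3} = 0
G(11) = mex{0,3,2} = 1
G(12) = mex{1,0,3} = 2
G(13) = mex{2,1,0} = 3
G(14) = mex{3,0,1} = 2
G(15) = mex{2,1,0} = 3
G(16) = mex{3,2,1} = 0
G(17) = mex{0,3,2} = 1
G(18) = mex{1,2,3} = 0
G(19) = mex{0,3,2} = 1
G(20) = mex{1,0,3} = 2
G(21) = mex{2,1,0} = 3
G(22) = mex{3,0,1} = 2
G(23) = mex{2,1,0} = 3
G(24) = mex{3,2,1} = 0
G(25) = mex{0,3,2} = 1
G_B(25) = 1.
Pile C, S = {1, 7}:
G(0) = 0
G(1) = mex{0} = 1
G(2) = mex{1} = 0
G(3) = mex{0} = 1
G(4) = mex{1} = 0
G(5) = mex{0} = 1
G(6) = mex{1} = 0
G(7) = mex{0,0} = 1
G(8) = mex{1,1} = 0
G(9) = mex{0,0} = 1
G(10) = mex{1,1} = 0
G(11) = mex{0,0} = 1
G(12) = mex{1,1} = 0
G(13) = mex{0,0} = 1
G(14) = mex{1,1} = 0
G(15) = mex{0,0} = 1
G(16) = mex{1,1} = 0
G(17) = mex{0,0} = 1
G(18) = mex{1,1} = 0
G(19) = mex{0,0} = 1
G_C(19) = 1.
Combined Grundy value = 1 ⊕ 1 ⊕ 1 = 1.
A winning move leaves total XOR = 0, i.e. changes one component's Grundy value g to g ⊕ X where X is the current total.
Pile A: need g' = 1⊕1 = 0. Options: 16−1→G=0, 16−2→G=2, 16−8→G=2. Hits: 1.
Pile B: need g' = 1⊕1 = 0. Options: 25−1→G=0, 25−4→G=3, 25−5→G=2. Hits: 1.
Pile C: need g' = 1⊕1 = 0. Options: 19−1→G=0, 19−7→G=0. Hits: 2.

4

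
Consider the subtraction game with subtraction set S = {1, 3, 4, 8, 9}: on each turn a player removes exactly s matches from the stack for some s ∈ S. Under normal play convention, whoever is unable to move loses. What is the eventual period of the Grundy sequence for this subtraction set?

n :  0  1  2  3  4  5  6  7  8  9 10 11 12 13 14 15 16 17 18 19 20 21 22 23 24 25
G :  0  1  0  1  2  3  2  0  1  4  3  2  0  1  0  1  2  3  2  0  1  4  3  2  0  1
G(n+12) = G(n) holds for n = 0,…,8 (a full window of length max(S) = 9), so the sequence is purely periodic with period 12.

12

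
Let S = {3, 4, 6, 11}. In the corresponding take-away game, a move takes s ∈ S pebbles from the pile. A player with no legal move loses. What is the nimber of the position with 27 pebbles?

G(0) = 0
G(1) = mex{} = 0
G(2) = mex{} = 0
G(3) = mex{0} = 1
G(4) = mex{0,0} = 1
G(5) = mex{0,0} = 1
G(6) = mex{1,0,0} = 2
G(7) = mex{1,1,0} = 2
G(8) = mex{1,1,0} = 2
G(9) = mex{2,1,1} = 0
G(10) = mex{2,2,1} = 0
G(11) = mex{2,2,1,0} = 3
G(12) = mex{0,2,2,0} = 1
G(13) = mex{0,0,2,0} = 1
G(14) = mex{3,0,2,1} = 4
G(15) = mex{1,3,0,1} = 2
G(16) = mex{1,1,0,1} = 2
G(17) = mex{4,1,3,2} = 0
G(18) = mex{2,4,1,2} = 0
G(19) = mex{2,2,1,2} = 0
G(20) = mex{0,2,4,0} = 1
G(21) = mex{0,0,2,0} = 1
G(22) = mex{0,0,2,3} = 1
G(23) = mex{1,0,0,1} = 2
G(24) = mex{1,1,0,1} = 2
G(25) = mex{1,1,0,4} = 2
G(26) = mex{2,1,1,2} = 0
G(27) = mex{2,2,1,2} = 0

0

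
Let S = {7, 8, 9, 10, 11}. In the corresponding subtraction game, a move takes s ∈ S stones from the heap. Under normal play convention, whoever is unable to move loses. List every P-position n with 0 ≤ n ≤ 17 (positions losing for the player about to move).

n :  0  1  2  3  4  5  6  7  8  9 10 11 12 13 14 15 16 17
G :  0  0  0  0  0  0  0  1  1  1  1  1  1  1  2  2  2  2
P-positions are exactly the n with G(n) = 0.

0, 1, 2, 3, 4, 5, 6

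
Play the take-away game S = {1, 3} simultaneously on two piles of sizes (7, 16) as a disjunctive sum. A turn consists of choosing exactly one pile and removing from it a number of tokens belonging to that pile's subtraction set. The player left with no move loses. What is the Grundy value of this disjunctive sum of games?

1

All piles use S = {1, 3}:
n :  0  1  2  3  4  5  6  7  8  9 10 11 12 13 14 15 16
G :  0  1  0  1  0  1  0  1  0  1  0  1  0  1  0  1  0
Pile A: G(7) = 1.
Pile B: G(16) = 0.
Combined Grundy value = 1 ⊕ 0 = 1.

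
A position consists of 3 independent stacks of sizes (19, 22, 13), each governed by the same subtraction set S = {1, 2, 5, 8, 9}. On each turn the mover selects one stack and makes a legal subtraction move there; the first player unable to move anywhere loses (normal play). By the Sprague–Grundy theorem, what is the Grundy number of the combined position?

1

All stacks use S = {1, 2, 5, 8, 9}:
G(0) = 0
G(1) = mex{0} = 1
G(2) = mex{1,0} = 2
G(3) = mex{2,1} = 0
G(4) = mex{0,2} = 1
G(5) = mex{1,0,0} = 2
G(6) = mex{2,1,1} = 0
G(7) = mex{0,2,2} = 1
G(8) = mex{1,0,0,0} = 2
G(9) = mex{2,1,1,1,0} = 3
G(10) = mex{3,2,2,2,1} = 0
G(11) = mex{0,3,0,0,2} = 1
G(12) = mex{1,0,1,1,0} = 2
G(13) = mex{2,1,2,2,1} = 0
G(14) = mex{0,2,3,0,2} = 1
G(15) = mex{1,0,0,1,0} = 2
G(16) = mex{2,1,1,2,1} = 0
G(17) = mex{0,2,2,3,2} = 1
G(18) = mex{1,0,0,0,3} = 2
G(19) = mex{2,1,1,1,0} = 3
G(20) = mex{3,2,2,2,1} = 0
G(21) = mex{0,3,0,0,2} = 1
G(22) = mex{1,0,1,1,0} = 2
Stack A: G(19) = 3.
Stack B: G(22) = 2.
Stack C: G(13) = 0.
Combined Grundy value = 3 ⊕ 2 ⊕ 0 = 1.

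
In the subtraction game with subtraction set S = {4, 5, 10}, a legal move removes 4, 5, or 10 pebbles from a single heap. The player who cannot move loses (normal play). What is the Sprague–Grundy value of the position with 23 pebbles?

2

n :  0  1  2  3  4  5  6  7  8  9 10 11 12 13 14 15 16 17 18 19 20 21 22 23
G :  0  0  0  0  1  1  1  1  2  0  2  2  3  1  3  0  0  0  0  1  1  1  1  2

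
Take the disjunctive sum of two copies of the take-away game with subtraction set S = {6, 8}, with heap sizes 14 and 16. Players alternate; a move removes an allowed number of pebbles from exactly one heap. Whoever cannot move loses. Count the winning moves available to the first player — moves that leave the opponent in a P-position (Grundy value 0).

0

All heaps use S = {6, 8}:
n :  0  1  2  3  4  5  6  7  8  9 10 11 12 13 14 15 16
G :  0  0  0  0  0  0  1  1  1  1  1  1  2  2  0  0  0
Heap A: G(14) = 0.
Heap B: G(16) = 0.
Combined Grundy value = 0 ⊕ 0 = 0.
A winning move leaves total XOR = 0, i.e. changes one component's Grundy value g to g ⊕ X where X is the current total.
Heap A: target g' = 0⊕0 = 0, but every legal move changes the Grundy value (mex property), so 0 moves.
Heap B: target g' = 0⊕0 = 0, but every legal move changes the Grundy value (mex property), so 0 moves.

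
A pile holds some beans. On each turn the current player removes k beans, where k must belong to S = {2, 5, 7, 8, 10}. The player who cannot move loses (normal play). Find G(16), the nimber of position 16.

n :  0  1  2  3  4  5  6  7  8  9 10 11 12 13 14 15 16
G :  0  0  1  1  0  2  1  3  2  2  3  3  4  0  5  1  0

0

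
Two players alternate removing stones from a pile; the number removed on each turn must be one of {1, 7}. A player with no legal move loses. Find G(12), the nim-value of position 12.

G(0) = 0
G(1) = mex{0} = 1
G(2) = mex{1} = 0
G(3) = mex{0} = 1
G(4) = mex{1} = 0
G(5) = mex{0} = 1
G(6) = mex{1} = 0
G(7) = mex{0,0} = 1
G(8) = mex{1,1} = 0
G(9) = mex{0,0} = 1
G(10) = mex{1,1} = 0
G(11) = mex{0,0} = 1
G(12) = mex{1,1} = 0

0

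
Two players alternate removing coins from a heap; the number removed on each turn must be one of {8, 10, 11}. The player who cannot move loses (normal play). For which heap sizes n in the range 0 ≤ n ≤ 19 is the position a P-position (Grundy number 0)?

0, 1, 2, 3, 4, 5, 6, 7, 19

G(0) = 0
G(1) = mex{} = 0
G(2) = mex{} = 0
G(3) = mex{} = 0
G(4) = mex{} = 0
G(5) = mex{} = 0
G(6) = mex{} = 0
G(7) = mex{} = 0
G(8) = mex{0} = 1
G(9) = mex{0} = 1
G(10) = mex{0,0} = 1
G(11) = mex{0,0,0} = 1
G(12) = mex{0,0,0} = 1
G(13) = mex{0,0,0} = 1
G(14) = mex{0,0,0} = 1
G(15) = mex{0,0,0} = 1
G(16) = mex{1,0,0} = 2
G(17) = mex{1,0,0} = 2
G(18) = mex{1,1,0} = 2
G(19) = mex{1,1,1} = 0
P-positions are exactly the n with G(n) = 0.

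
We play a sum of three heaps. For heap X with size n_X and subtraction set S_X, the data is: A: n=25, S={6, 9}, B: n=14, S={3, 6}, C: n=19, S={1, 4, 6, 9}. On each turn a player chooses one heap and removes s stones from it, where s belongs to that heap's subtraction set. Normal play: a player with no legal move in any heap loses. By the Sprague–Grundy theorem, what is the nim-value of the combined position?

Heap A, S = {6, 9}:
G(0) = 0
G(1) = mex{} = 0
G(2) = mex{} = 0
G(3) = mex{} = 0
G(4) = mex{} = 0
G(5) = mex{} = 0
G(6) = mex{0} = 1
G(7) = mex{0} = 1
G(8) = mex{0} = 1
G(9) = mex{0,0} = 1
G(10) = mex{0,0} = 1
G(11) = mex{0,0} = 1
G(12) = mex{1,0} = 2
G(13) = mex{1,0} = 2
G(14) = mex{1,0} = 2
G(15) = mex{1,1} = 0
G(16) = mex{1,1} = 0
G(17) = mex{1,1} = 0
G(18) = mex{2,1} = 0
G(19) = mex{2,1} = 0
G(20) = mex{2,1} = 0
G(21) = mex{0,2} = 1
G(22) = mex{0,2} = 1
G(23) = mex{0,2} = 1
G(24) = mex{0,0} = 1
G(25) = mex{0,0} = 1
G_A(25) = 1.
Heap B, S = {3, 6}:
G(0) = 0
G(1) = mex{} = 0
G(2) = mex{} = 0
G(3) = mex{0} = 1
G(4) = mex{0} = 1
G(5) = mex{0} = 1
G(6) = mex{1,0} = 2
G(7) = mex{1,0} = 2
G(8) = mex{1,0} = 2
G(9) = mex{2,1} = 0
G(10) = mex{2,1} = 0
G(11) = mex{2,1} = 0
G(12) = mex{0,2} = 1
G(13) = mex{0,2} = 1
G(14) = mex{0,2} = 1
G_B(14) = 1.
Heap C, S = {1, 4, 6, 9}:
n :  0  1  2  3  4  5  6  7  8  9 10 11 12 13 14 15 16 17 18 19
G :  0  1  0  1  2  0  1  0  1  2  0  1  0  1  2  0  1  0  1  2
G_C(19) = 2.
Combined Grundy value = 1 ⊕ 1 ⊕ 2 = 2.

2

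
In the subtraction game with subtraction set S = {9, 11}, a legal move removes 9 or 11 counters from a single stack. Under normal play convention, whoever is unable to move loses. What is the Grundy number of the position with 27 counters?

n :  0  1  2  3  4  5  6  7  8  9 10 11 12 13 14 15 16 17 18 19 20 21 22 23 24 25 26 27
G :  0  0  0  0  0  0  0  0  0  1  1  1  1  1  1  1  1  1  2  2  0  0  0  0  0  0  0  0

0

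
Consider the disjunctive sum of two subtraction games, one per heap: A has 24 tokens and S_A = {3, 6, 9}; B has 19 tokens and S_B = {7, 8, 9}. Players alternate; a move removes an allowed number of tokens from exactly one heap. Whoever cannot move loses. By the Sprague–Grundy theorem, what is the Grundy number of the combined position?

0

Heap A, S = {3, 6, 9}:
n :  0  1  2  3  4  5  6  7  8  9 10 11 12 13 14 15 16 17 18 19 20 21 22 23 24
G :  0  0  0  1  1  1  2  2  2  3  3  3  0  0  0  1  1  1  2  2  2  3  3  3  0
G_A(24) = 0.
Heap B, S = {7, 8, 9}:
G(0) = 0
G(1) = mex{} = 0
G(2) = mex{} = 0
G(3) = mex{} = 0
G(4) = mex{} = 0
G(5) = mex{} = 0
G(6) = mex{} = 0
G(7) = mex{0} = 1
G(8) = mex{0,0} = 1
G(9) = mex{0,0,0} = 1
G(10) = mex{0,0,0} = 1
G(11) = mex{0,0,0} = 1
G(12) = mex{0,0,0} = 1
G(13) = mex{0,0,0} = 1
G(14) = mex{1,0,0} = 2
G(15) = mex{1,1,0} = 2
G(16) = mex{1,1,1} = 0
G(17) = mex{1,1,1} = 0
G(18) = mex{1,1,1} = 0
G(19) = mex{1,1,1} = 0
G_B(19) = 0.
Combined Grundy value = 0 ⊕ 0 = 0.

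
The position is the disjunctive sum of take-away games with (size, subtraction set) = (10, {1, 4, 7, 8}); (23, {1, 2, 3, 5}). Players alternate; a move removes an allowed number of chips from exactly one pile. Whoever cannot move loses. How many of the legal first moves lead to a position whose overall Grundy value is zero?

0

Pile A, S = {1, 4, 7, 8}:
G(0) = 0
G(1) = mex{0} = 1
G(2) = mex{1} = 0
G(3) = mex{0} = 1
G(4) = mex{1,0} = 2
G(5) = mex{2,1} = 0
G(6) = mex{0,0} = 1
G(7) = mex{1,1,0} = 2
G(8) = mex{2,2,1,0} = 3
G(9) = mex{3,0,0,1} = 2
G(10) = mex{2,1,1,0} = 3
G_A(10) = 3.
Pile B, S = {1, 2, 3, 5}:
n :  0  1  2  3  4  5  6  7  8  9 10 11 12 13 14 15 16 17 18 19 20 21 22 23
G :  0  1  2  3  0  1  2  3  0  1  2  3  0  1  2  3  0  1  2  3  0  1  2  3
G_B(23) = 3.
Combined Grundy value = 3 ⊕ 3 = 0.
A winning move leaves total XOR = 0, i.e. changes one component's Grundy value g to g ⊕ X where X is the current total.
Pile A: target g' = 3⊕0 = 3, but every legal move changes the Grundy value (mex property), so 0 moves.
Pile B: target g' = 3⊕0 = 3, but every legal move changes the Grundy value (mex property), so 0 moves.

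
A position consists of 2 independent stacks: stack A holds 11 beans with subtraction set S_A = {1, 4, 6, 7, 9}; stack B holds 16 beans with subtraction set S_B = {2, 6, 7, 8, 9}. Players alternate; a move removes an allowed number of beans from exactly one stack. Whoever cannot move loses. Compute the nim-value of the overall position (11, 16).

1

Stack A, S = {1, 4, 6, 7, 9}:
n :  0  1  2  3  4  5  6  7  8  9 10 11
G :  0  1  0  1  2  0  1  2  3  2  0  1
G_A(11) = 1.
Stack B, S = {2, 6, 7, 8, 9}:
n :  0  1  2  3  4  5  6  7  8  9 10 11 12 13 14 15 16
G :  0  0  1  1  0  0  1  1  2  2  3  3  2  2  3  0  0
G_B(16) = 0.
Combined Grundy value = 1 ⊕ 0 = 1.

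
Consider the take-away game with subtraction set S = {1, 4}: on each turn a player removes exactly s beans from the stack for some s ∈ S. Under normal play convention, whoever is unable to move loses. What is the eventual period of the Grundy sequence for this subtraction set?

n :  0  1  2  3  4  5  6  7  8  9 10 11 12 13 14
G :  0  1  0  1  2  0  1  0  1  2  0  1  0  1  2
G(n+5) = G(n) holds for n = 0,…,3 (a full window of length max(S) = 4), so the sequence is purely periodic with period 5.

5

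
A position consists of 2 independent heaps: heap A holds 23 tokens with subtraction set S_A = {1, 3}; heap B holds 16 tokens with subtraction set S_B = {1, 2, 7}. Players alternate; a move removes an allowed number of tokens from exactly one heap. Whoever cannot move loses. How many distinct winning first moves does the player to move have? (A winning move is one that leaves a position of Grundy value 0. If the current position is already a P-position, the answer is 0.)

Heap A, S = {1, 3}:
n :  0  1  2  3  4  5  6  7  8  9 10 11 12 13 14 15 16 17 18 19 20 21 22 23
G :  0  1  0  1  0  1  0  1  0  1  0  1  0  1  0  1  0  1  0  1  0  1  0  1
G_A(23) = 1.
Heap B, S = {1, 2, 7}:
G(0) = 0
G(1) = mex{0} = 1
G(2) = mex{1,0} = 2
G(3) = mex{2,1} = 0
G(4) = mex{0,2} = 1
G(5) = mex{1,0} = 2
G(6) = mex{2,1} = 0
G(7) = mex{0,2,0} = 1
G(8) = mex{1,0,1} = 2
G(9) = mex{2,1,2} = 0
G(10) = mex{0,2,0} = 1
G(11) = mex{1,0,1} = 2
G(12) = mex{2,1,2} = 0
G(13) = mex{0,2,0} = 1
G(14) = mex{1,0,1} = 2
G(15) = mex{2,1,2} = 0
G(16) = mex{0,2,0} = 1
G_B(16) = 1.
Combined Grundy value = 1 ⊕ 1 = 0.
A winning move leaves total XOR = 0, i.e. changes one component's Grundy value g to g ⊕ X where X is the current total.
Heap A: target g' = 1⊕0 = 1, but every legal move changes the Grundy value (mex property), so 0 moves.
Heap B: target g' = 1⊕0 = 1, but every legal move changes the Grundy value (mex property), so 0 moves.

0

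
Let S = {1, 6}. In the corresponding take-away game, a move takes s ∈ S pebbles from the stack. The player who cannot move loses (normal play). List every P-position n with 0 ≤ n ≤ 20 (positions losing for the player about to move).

0, 2, 4, 7, 9, 11, 14, 16, 18

G(0) = 0
G(1) = mex{0} = 1
G(2) = mex{1} = 0
G(3) = mex{0} = 1
G(4) = mex{1} = 0
G(5) = mex{0} = 1
G(6) = mex{1,0} = 2
G(7) = mex{2,1} = 0
G(8) = mex{0,0} = 1
G(9) = mex{1,1} = 0
G(10) = mex{0,0} = 1
G(11) = mex{1,1} = 0
G(12) = mex{0,2} = 1
G(13) = mex{1,0} = 2
G(14) = mex{2,1} = 0
G(15) = mex{0,0} = 1
G(16) = mex{1,1} = 0
G(17) = mex{0,0} = 1
G(18) = mex{1,1} = 0
G(19) = mex{0,2} = 1
G(20) = mex{1,0} = 2
P-positions are exactly the n with G(n) = 0.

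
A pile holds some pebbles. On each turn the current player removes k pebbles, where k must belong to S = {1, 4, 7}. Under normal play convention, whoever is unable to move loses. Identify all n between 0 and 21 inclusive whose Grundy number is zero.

0, 2, 5, 8, 10, 13, 16, 18, 21

G(0) = 0
G(1) = mex{0} = 1
G(2) = mex{1} = 0
G(3) = mex{0} = 1
G(4) = mex{1,0} = 2
G(5) = mex{2,1} = 0
G(6) = mex{0,0} = 1
G(7) = mex{1,1,0} = 2
G(8) = mex{2,2,1} = 0
G(9) = mex{0,0,0} = 1
G(10) = mex{1,1,1} = 0
G(11) = mex{0,2,2} = 1
G(12) = mex{1,0,0} = 2
G(13) = mex{2,1,1} = 0
G(14) = mex{0,0,2} = 1
G(15) = mex{1,1,0} = 2
G(16) = mex{2,2,1} = 0
G(17) = mex{0,0,0} = 1
G(18) = mex{1,1,1} = 0
G(19) = mex{0,2,2} = 1
G(20) = mex{1,0,0} = 2
G(21) = mex{2,1,1} = 0
P-positions are exactly the n with G(n) = 0.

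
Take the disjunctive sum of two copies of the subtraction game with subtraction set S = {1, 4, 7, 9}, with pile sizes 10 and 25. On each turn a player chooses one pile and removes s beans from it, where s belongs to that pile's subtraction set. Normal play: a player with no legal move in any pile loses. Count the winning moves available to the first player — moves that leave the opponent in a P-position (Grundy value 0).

8

All piles use S = {1, 4, 7, 9}:
n :  0  1  2  3  4  5  6  7  8  9 10 11 12 13 14 15 16 17 18 19 20 21 22 23 24 25
G :  0  1  0  1  2  0  1  2  0  1  0  1  2  0  1  2  0  1  0  1  2  0  1  2  0  1
Pile A: G(10) = 0.
Pile B: G(25) = 1.
Combined Grundy value = 0 ⊕ 1 = 1.
A winning move leaves total XOR = 0, i.e. changes one component's Grundy value g to g ⊕ X where X is the current total.
Pile A: need g' = 0⊕1 = 1. Options: 10−1→G=1, 10−4→G=1, 10−7→G=1, 10−9→G=1. Hits: 4.
Pile B: need g' = 1⊕1 = 0. Options: 25−1→G=0, 25−4→G=0, 25−7→G=0, 25−9→G=0. Hits: 4.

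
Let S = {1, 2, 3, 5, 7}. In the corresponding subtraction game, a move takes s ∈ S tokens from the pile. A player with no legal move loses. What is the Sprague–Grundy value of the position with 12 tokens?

0

G(0) = 0
G(1) = mex{0} = 1
G(2) = mex{1,0} = 2
G(3) = mex{2,1,0} = 3
G(4) = mex{3,2,1} = 0
G(5) = mex{0,3,2,0} = 1
G(6) = mex{1,0,3,1} = 2
G(7) = mex{2,1,0,2,0} = 3
G(8) = mex{3,2,1,3,1} = 0
G(9) = mex{0,3,2,0,2} = 1
G(10) = mex{1,0,3,1,3} = 2
G(11) = mex{2,1,0,2,0} = 3
G(12) = mex{3,2,1,3,1} = 0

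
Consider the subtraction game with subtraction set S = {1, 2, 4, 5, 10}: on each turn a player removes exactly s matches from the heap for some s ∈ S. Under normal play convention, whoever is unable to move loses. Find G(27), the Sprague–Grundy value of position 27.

0

n :  0  1  2  3  4  5  6  7  8  9 10 11 12 13 14 15 16 17 18 19 20 21 22 23 24 25 26 27
G :  0  1  2  0  1  2  0  1  2  0  1  2  0  1  2  0  1  2  0  1  2  0  1  2  0  1  2  0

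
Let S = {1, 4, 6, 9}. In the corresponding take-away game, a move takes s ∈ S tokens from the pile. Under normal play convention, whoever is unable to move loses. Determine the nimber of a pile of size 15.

0

G(0) = 0
G(1) = mex{0} = 1
G(2) = mex{1} = 0
G(3) = mex{0} = 1
G(4) = mex{1,0} = 2
G(5) = mex{2,1} = 0
G(6) = mex{0,0,0} = 1
G(7) = mex{1,1,1} = 0
G(8) = mex{0,2,0} = 1
G(9) = mex{1,0,1,0} = 2
G(10) = mex{2,1,2,1} = 0
G(11) = mex{0,0,0,0} = 1
G(12) = mex{1,1,1,1} = 0
G(13) = mex{0,2,0,2} = 1
G(14) = mex{1,0,1,0} = 2
G(15) = mex{2,1,2,1} = 0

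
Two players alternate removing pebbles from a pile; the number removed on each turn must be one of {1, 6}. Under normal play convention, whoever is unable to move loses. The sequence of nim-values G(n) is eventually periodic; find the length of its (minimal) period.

G(0) = 0
G(1) = mex{0} = 1
G(2) = mex{1} = 0
G(3) = mex{0} = 1
G(4) = mex{1} = 0
G(5) = mex{0} = 1
G(6) = mex{1,0} = 2
G(7) = mex{2,1} = 0
G(8) = mex{0,0} = 1
G(9) = mex{1,1} = 0
G(10) = mex{0,0} = 1
G(11) = mex{1,1} = 0
G(12) = mex{0,2} = 1
G(13) = mex{1,0} = 2
G(14) = mex{2,1} = 0
G(15) = mex{0,0} = 1
G(n+7) = G(n) holds for n = 0,…,5 (a full window of length max(S) = 6), so the sequence is purely periodic with period 7.

7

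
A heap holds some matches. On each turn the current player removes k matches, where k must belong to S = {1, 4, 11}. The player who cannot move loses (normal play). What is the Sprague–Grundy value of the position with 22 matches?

0

G(0) = 0
G(1) = mex{0} = 1
G(2) = mex{1} = 0
G(3) = mex{0} = 1
G(4) = mex{1,0} = 2
G(5) = mex{2,1} = 0
G(6) = mex{0,0} = 1
G(7) = mex{1,1} = 0
G(8) = mex{0,2} = 1
G(9) = mex{1,0} = 2
G(10) = mex{2,1} = 0
G(11) = mex{0,0,0} = 1
G(12) = mex{1,1,1} = 0
G(13) = mex{0,2,0} = 1
G(14) = mex{1,0,1} = 2
G(15) = mex{2,1,2} = 0
G(16) = mex{0,0,0} = 1
G(17) = mex{1,1,1} = 0
G(18) = mex{0,2,0} = 1
G(19) = mex{1,0,1} = 2
G(20) = mex{2,1,2} = 0
G(21) = mex{0,0,0} = 1
G(22) = mex{1,1,1} = 0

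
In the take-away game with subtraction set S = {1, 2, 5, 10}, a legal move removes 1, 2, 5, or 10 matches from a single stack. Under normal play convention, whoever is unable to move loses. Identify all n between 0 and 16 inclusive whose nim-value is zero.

G(0) = 0
G(1) = mex{0} = 1
G(2) = mex{1,0} = 2
G(3) = mex{2,1} = 0
G(4) = mex{0,2} = 1
G(5) = mex{1,0,0} = 2
G(6) = mex{2,1,1} = 0
G(7) = mex{0,2,2} = 1
G(8) = mex{1,0,0} = 2
G(9) = mex{2,1,1} = 0
G(10) = mex{0,2,2,0} = 1
G(11) = mex{1,0,0,1} = 2
G(12) = mex{2,1,1,2} = 0
G(13) = mex{0,2,2,0} = 1
G(14) = mex{1,0,0,1} = 2
G(15) = mex{2,1,1,2} = 0
G(16) = mex{0,2,2,0} = 1
P-positions are exactly the n with G(n) = 0.

0, 3, 6, 9, 12, 15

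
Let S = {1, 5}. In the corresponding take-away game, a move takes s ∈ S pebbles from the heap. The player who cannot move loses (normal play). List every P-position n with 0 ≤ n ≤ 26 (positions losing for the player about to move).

0, 2, 4, 6, 8, 10, 12, 14, 16, 18, 20, 22, 24, 26

G(0) = 0
G(1) = mex{0} = 1
G(2) = mex{1} = 0
G(3) = mex{0} = 1
G(4) = mex{1} = 0
G(5) = mex{0,0} = 1
G(6) = mex{1,1} = 0
G(7) = mex{0,0} = 1
G(8) = mex{1,1} = 0
G(9) = mex{0,0} = 1
G(10) = mex{1,1} = 0
G(11) = mex{0,0} = 1
G(12) = mex{1,1} = 0
G(13) = mex{0,0} = 1
G(14) = mex{1,1} = 0
G(15) = mex{0,0} = 1
G(16) = mex{1,1} = 0
G(17) = mex{0,0} = 1
G(18) = mex{1,1} = 0
G(19) = mex{0,0} = 1
G(20) = mex{1,1} = 0
G(21) = mex{0,0} = 1
G(22) = mex{1,1} = 0
G(23) = mex{0,0} = 1
G(24) = mex{1,1} = 0
G(25) = mex{0,0} = 1
G(26) = mex{1,1} = 0
P-positions are exactly the n with G(n) = 0.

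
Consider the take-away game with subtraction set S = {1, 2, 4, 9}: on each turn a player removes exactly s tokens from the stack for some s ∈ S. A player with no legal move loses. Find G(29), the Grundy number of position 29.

n :  0  1  2  3  4  5  6  7  8  9 10 11 12 13 14 15 16 17 18 19 20 21 22 23 24 25 26 27 28 29
G :  0  1  2  0  1  2  0  1  2  3  4  0  1  2  0  1  2  0  1  2  3  4  0  1  2  0  1  2  0  1

1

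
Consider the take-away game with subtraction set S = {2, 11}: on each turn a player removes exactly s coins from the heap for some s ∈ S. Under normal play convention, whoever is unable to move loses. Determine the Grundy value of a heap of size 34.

G(0) = 0
G(1) = mex{} = 0
G(2) = mex{0} = 1
G(3) = mex{0} = 1
G(4) = mex{1} = 0
G(5) = mex{1} = 0
G(6) = mex{0} = 1
G(7) = mex{0} = 1
G(8) = mex{1} = 0
G(9) = mex{1} = 0
G(10) = mex{0} = 1
G(11) = mex{0,0} = 1
G(12) = mex{1,0} = 2
G(13) = mex{1,1} = 0
G(14) = mex{2,1} = 0
G(15) = mex{0,0} = 1
G(16) = mex{0,0} = 1
G(17) = mex{1,1} = 0
G(18) = mex{1,1} = 0
G(19) = mex{0,0} = 1
G(20) = mex{0,0} = 1
G(21) = mex{1,1} = 0
G(22) = mex{1,1} = 0
G(23) = mex{0,2} = 1
G(24) = mex{0,0} = 1
G(25) = mex{1,0} = 2
G(26) = mex{1,1} = 0
G(27) = mex{2,1} = 0
G(28) = mex{0,0} = 1
G(29) = mex{0,0} = 1
G(30) = mex{1,1} = 0
G(31) = mex{1,1} = 0
G(32) = mex{0,0} = 1
G(33) = mex{0,0} = 1
G(34) = mex{1,1} = 0

0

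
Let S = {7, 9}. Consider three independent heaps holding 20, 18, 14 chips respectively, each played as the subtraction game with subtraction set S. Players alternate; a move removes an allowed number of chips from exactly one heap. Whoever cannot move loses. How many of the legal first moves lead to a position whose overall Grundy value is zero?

1

All heaps use S = {7, 9}:
G(0) = 0
G(1) = mex{} = 0
G(2) = mex{} = 0
G(3) = mex{} = 0
G(4) = mex{} = 0
G(5) = mex{} = 0
G(6) = mex{} = 0
G(7) = mex{0} = 1
G(8) = mex{0} = 1
G(9) = mex{0,0} = 1
G(10) = mex{0,0} = 1
G(11) = mex{0,0} = 1
G(12) = mex{0,0} = 1
G(13) = mex{0,0} = 1
G(14) = mex{1,0} = 2
G(15) = mex{1,0} = 2
G(16) = mex{1,1} = 0
G(17) = mex{1,1} = 0
G(18) = mex{1,1} = 0
G(19) = mex{1,1} = 0
G(20) = mex{1,1} = 0
Heap A: G(20) = 0.
Heap B: G(18) = 0.
Heap C: G(14) = 2.
Combined Grundy value = 0 ⊕ 0 ⊕ 2 = 2.
A winning move leaves total XOR = 0, i.e. changes one component's Grundy value g to g ⊕ X where X is the current total.
Heap A: need g' = 0⊕2 = 2. Options: 20−7→G=1, 20−9→G=1. Hits: 0.
Heap B: need g' = 0⊕2 = 2. Options: 18−7→G=1, 18−9→G=1. Hits: 0.
Heap C: need g' = 2⊕2 = 0. Options: 14−7→G=1, 14−9→G=0. Hits: 1.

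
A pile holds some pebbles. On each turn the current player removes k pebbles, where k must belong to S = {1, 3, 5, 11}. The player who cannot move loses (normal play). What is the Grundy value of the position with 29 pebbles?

1

G(0) = 0
G(1) = mex{0} = 1
G(2) = mex{1} = 0
G(3) = mex{0,0} = 1
G(4) = mex{1,1} = 0
G(5) = mex{0,0,0} = 1
G(6) = mex{1,1,1} = 0
G(7) = mex{0,0,0} = 1
G(8) = mex{1,1,1} = 0
G(9) = mex{0,0,0} = 1
G(10) = mex{1,1,1} = 0
G(11) = mex{0,0,0,0} = 1
G(12) = mex{1,1,1,1} = 0
G(13) = mex{0,0,0,0} = 1
G(14) = mex{1,1,1,1} = 0
G(15) = mex{0,0,0,0} = 1
G(16) = mex{1,1,1,1} = 0
G(17) = mex{0,0,0,0} = 1
G(18) = mex{1,1,1,1} = 0
G(19) = mex{0,0,0,0} = 1
G(20) = mex{1,1,1,1} = 0
G(21) = mex{0,0,0,0} = 1
G(22) = mex{1,1,1,1} = 0
G(23) = mex{0,0,0,0} = 1
G(24) = mex{1,1,1,1} = 0
G(25) = mex{0,0,0,0} = 1
G(26) = mex{1,1,1,1} = 0
G(27) = mex{0,0,0,0} = 1
G(28) = mex{1,1,1,1} = 0
G(29) = mex{0,0,0,0} = 1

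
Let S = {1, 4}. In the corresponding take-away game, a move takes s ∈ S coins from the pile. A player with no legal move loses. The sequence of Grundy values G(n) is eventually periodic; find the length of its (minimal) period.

5

G(0) = 0
G(1) = mex{0} = 1
G(2) = mex{1} = 0
G(3) = mex{0} = 1
G(4) = mex{1,0} = 2
G(5) = mex{2,1} = 0
G(6) = mex{0,0} = 1
G(7) = mex{1,1} = 0
G(8) = mex{0,2} = 1
G(9) = mex{1,0} = 2
G(10) = mex{2,1} = 0
G(11) = mex{0,0} = 1
G(12) = mex{1,1} = 0
G(13) = mex{0,2} = 1
G(14) = mex{1,0} = 2
G(n+5) = G(n) holds for n = 0,…,3 (a full window of length max(S) = 4), so the sequence is purely periodic with period 5.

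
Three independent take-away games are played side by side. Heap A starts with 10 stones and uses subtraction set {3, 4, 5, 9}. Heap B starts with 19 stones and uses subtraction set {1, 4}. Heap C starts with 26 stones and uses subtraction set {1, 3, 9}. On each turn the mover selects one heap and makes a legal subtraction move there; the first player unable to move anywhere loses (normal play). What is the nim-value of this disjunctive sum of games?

Heap A, S = {3, 4, 5, 9}:
n :  0  1  2  3  4  5  6  7  8  9 10
G :  0  0  0  1  1  1  2  2  0  3  3
G_A(10) = 3.
Heap B, S = {1, 4}:
n :  0  1  2  3  4  5  6  7  8  9 10 11 12 13 14 15 16 17 18 19
G :  0  1  0  1  2  0  1  0  1  2  0  1  0  1  2  0  1  0  1  2
G_B(19) = 2.
Heap C, S = {1, 3, 9}:
G(0) = 0
G(1) = mex{0} = 1
G(2) = mex{1} = 0
G(3) = mex{0,0} = 1
G(4) = mex{1,1} = 0
G(5) = mex{0,0} = 1
G(6) = mex{1,1} = 0
G(7) = mex{0,0} = 1
G(8) = mex{1,1} = 0
G(9) = mex{0,0,0} = 1
G(10) = mex{1,1,1} = 0
G(11) = mex{0,0,0} = 1
G(12) = mex{1,1,1} = 0
G(13) = mex{0,0,0} = 1
G(14) = mex{1,1,1} = 0
G(15) = mex{0,0,0} = 1
G(16) = mex{1,1,1} = 0
G(17) = mex{0,0,0} = 1
G(18) = mex{1,1,1} = 0
G(19) = mex{0,0,0} = 1
G(20) = mex{1,1,1} = 0
G(21) = mex{0,0,0} = 1
G(22) = mex{1,1,1} = 0
G(23) = mex{0,0,0} = 1
G(24) = mex{1,1,1} = 0
G(25) = mex{0,0,0} = 1
G(26) = mex{1,1,1} = 0
G_C(26) = 0.
Combined Grundy value = 3 ⊕ 2 ⊕ 0 = 1.

1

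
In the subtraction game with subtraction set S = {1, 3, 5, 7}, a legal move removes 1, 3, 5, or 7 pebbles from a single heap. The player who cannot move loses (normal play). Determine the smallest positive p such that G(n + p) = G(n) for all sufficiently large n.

n :  0  1  2  3  4  5  6  7  8  9 10 11 12 13 14
G :  0  1  0  1  0  1  0  1  0  1  0  1  0  1  0
G(n+2) = G(n) holds for n = 0,…,6 (a full window of length max(S) = 7), so the sequence is purely periodic with period 2.

2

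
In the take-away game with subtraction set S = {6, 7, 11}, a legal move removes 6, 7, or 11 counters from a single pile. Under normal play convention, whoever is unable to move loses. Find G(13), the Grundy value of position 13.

2

G(0) = 0
G(1) = mex{} = 0
G(2) = mex{} = 0
G(3) = mex{} = 0
G(4) = mex{} = 0
G(5) = mex{} = 0
G(6) = mex{0} = 1
G(7) = mex{0,0} = 1
G(8) = mex{0,0} = 1
G(9) = mex{0,0} = 1
G(10) = mex{0,0} = 1
G(11) = mex{0,0,0} = 1
G(12) = mex{1,0,0} = 2
G(13) = mex{1,1,0} = 2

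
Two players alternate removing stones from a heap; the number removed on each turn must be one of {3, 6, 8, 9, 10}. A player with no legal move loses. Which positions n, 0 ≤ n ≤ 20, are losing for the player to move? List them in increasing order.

0, 1, 2, 13, 14, 15

n :  0  1  2  3  4  5  6  7  8  9 10 11 12 13 14 15 16 17 18 19 20
G :  0  0  0  1  1  1  2  2  2  3  3  3  4  0  0  0  1  1  1  2  2
P-positions are exactly the n with G(n) = 0.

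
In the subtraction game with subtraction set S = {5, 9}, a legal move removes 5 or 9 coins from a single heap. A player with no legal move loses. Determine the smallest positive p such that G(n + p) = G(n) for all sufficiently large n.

n :  0  1  2  3  4  5  6  7  8  9 10 11 12 13 14 15 16 17 18 19 20 21 22 23 24 25 26 27 28 29
G :  0  0  0  0  0  1  1  1  1  1  2  2  2  2  0  0  0  0  0  1  1  1  1  1  2  2  2  2  0  0
G(n+14) = G(n) holds for n = 0,…,8 (a full window of length max(S) = 9), so the sequence is purely periodic with period 14.

14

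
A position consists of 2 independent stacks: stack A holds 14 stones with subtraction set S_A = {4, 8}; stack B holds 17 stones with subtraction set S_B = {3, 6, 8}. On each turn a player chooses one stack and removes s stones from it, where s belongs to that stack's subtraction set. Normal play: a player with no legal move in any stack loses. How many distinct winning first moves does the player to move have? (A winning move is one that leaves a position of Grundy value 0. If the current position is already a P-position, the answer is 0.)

Stack A, S = {4, 8}:
n :  0  1  2  3  4  5  6  7  8  9 10 11 12 13 14
G :  0  0  0  0  1  1  1  1  2  2  2  2  0  0  0
G_A(14) = 0.
Stack B, S = {3, 6, 8}:
n :  0  1  2  3  4  5  6  7  8  9 10 11 12 13 14 15 16 17
G :  0  0  0  1  1  1  2  2  2  3  3  0  0  0  1  1  1  2
G_B(17) = 2.
Combined Grundy value = 0 ⊕ 2 = 2.
A winning move leaves total XOR = 0, i.e. changes one component's Grundy value g to g ⊕ X where X is the current total.
Stack A: need g' = 0⊕2 = 2. Options: 14−4→G=2, 14−8→G=1. Hits: 1.
Stack B: need g' = 2⊕2 = 0. Options: 17−3→G=1, 17−6→G=0, 17−8→G=3. Hits: 1.

2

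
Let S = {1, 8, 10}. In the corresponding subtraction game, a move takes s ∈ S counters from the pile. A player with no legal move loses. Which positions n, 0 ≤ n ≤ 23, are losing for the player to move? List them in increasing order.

0, 2, 4, 6, 9, 11, 13, 15, 18, 20, 22

G(0) = 0
G(1) = mex{0} = 1
G(2) = mex{1} = 0
G(3) = mex{0} = 1
G(4) = mex{1} = 0
G(5) = mex{0} = 1
G(6) = mex{1} = 0
G(7) = mex{0} = 1
G(8) = mex{1,0} = 2
G(9) = mex{2,1} = 0
G(10) = mex{0,0,0} = 1
G(11) = mex{1,1,1} = 0
G(12) = mex{0,0,0} = 1
G(13) = mex{1,1,1} = 0
G(14) = mex{0,0,0} = 1
G(15) = mex{1,1,1} = 0
G(16) = mex{0,2,0} = 1
G(17) = mex{1,0,1} = 2
G(18) = mex{2,1,2} = 0
G(19) = mex{0,0,0} = 1
G(20) = mex{1,1,1} = 0
G(21) = mex{0,0,0} = 1
G(22) = mex{1,1,1} = 0
G(23) = mex{0,0,0} = 1
P-positions are exactly the n with G(n) = 0.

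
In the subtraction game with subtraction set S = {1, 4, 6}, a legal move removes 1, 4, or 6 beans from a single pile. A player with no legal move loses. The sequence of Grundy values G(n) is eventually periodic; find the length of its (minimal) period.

5

n :  0  1  2  3  4  5  6  7  8  9 10 11 12 13 14
G :  0  1  0  1  2  0  1  0  1  2  0  1  0  1  2
G(n+5) = G(n) holds for n = 0,…,5 (a full window of length max(S) = 6), so the sequence is purely periodic with period 5.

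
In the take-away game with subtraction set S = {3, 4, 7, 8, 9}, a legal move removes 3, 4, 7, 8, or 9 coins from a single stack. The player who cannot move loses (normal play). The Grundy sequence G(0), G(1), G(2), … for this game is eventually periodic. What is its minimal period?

12

n :  0  1  2  3  4  5  6  7  8  9 10 11 12 13 14 15 16 17 18 19 20 21 22 23 24 25
G :  0  0  0  1  1  1  2  2  2  3  3  3  0  0  0  1  1  1  2  2  2  3  3  3  0  0
G(n+12) = G(n) holds for n = 0,…,8 (a full window of length max(S) = 9), so the sequence is purely periodic with period 12.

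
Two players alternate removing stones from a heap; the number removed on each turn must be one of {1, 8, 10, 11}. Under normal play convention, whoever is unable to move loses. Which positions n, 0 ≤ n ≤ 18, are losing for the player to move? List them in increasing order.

n :  0  1  2  3  4  5  6  7  8  9 10 11 12 13 14 15 16 17 18
G :  0  1  0  1  0  1  0  1  2  0  1  2  3  2  3  2  3  2  0
P-positions are exactly the n with G(n) = 0.

0, 2, 4, 6, 9, 18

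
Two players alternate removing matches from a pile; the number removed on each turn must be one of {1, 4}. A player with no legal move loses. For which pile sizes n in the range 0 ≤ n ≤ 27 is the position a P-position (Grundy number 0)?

G(0) = 0
G(1) = mex{0} = 1
G(2) = mex{1} = 0
G(3) = mex{0} = 1
G(4) = mex{1,0} = 2
G(5) = mex{2,1} = 0
G(6) = mex{0,0} = 1
G(7) = mex{1,1} = 0
G(8) = mex{0,2} = 1
G(9) = mex{1,0} = 2
G(10) = mex{2,1} = 0
G(11) = mex{0,0} = 1
G(12) = mex{1,1} = 0
G(13) = mex{0,2} = 1
G(14) = mex{1,0} = 2
G(15) = mex{2,1} = 0
G(16) = mex{0,0} = 1
G(17) = mex{1,1} = 0
G(18) = mex{0,2} = 1
G(19) = mex{1,0} = 2
G(20) = mex{2,1} = 0
G(21) = mex{0,0} = 1
G(22) = mex{1,1} = 0
G(23) = mex{0,2} = 1
G(24) = mex{1,0} = 2
G(25) = mex{2,1} = 0
G(26) = mex{0,0} = 1
G(27) = mex{1,1} = 0
P-positions are exactly the n with G(n) = 0.

0, 2, 5, 7, 10, 12, 15, 17, 20, 22, 25, 27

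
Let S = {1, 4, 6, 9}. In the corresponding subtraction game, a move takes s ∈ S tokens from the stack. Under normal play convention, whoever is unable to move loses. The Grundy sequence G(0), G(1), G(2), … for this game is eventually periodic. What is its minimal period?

G(0) = 0
G(1) = mex{0} = 1
G(2) = mex{1} = 0
G(3) = mex{0} = 1
G(4) = mex{1,0} = 2
G(5) = mex{2,1} = 0
G(6) = mex{0,0,0} = 1
G(7) = mex{1,1,1} = 0
G(8) = mex{0,2,0} = 1
G(9) = mex{1,0,1,0} = 2
G(10) = mex{2,1,2,1} = 0
G(11) = mex{0,0,0,0} = 1
G(12) = mex{1,1,1,1} = 0
G(13) = mex{0,2,0,2} = 1
G(14) = mex{1,0,1,0} = 2
G(15) = mex{2,1,2,1} = 0
G(n+5) = G(n) holds for n = 0,…,8 (a full window of length max(S) = 9), so the sequence is purely periodic with period 5.

5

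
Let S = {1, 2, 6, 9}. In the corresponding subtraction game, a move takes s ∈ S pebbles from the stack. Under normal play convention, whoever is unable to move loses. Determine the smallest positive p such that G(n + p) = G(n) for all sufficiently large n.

7

n :  0  1  2  3  4  5  6  7  8  9 10 11 12 13 14 15 16 17
G :  0  1  2  0  1  2  3  0  1  2  0  1  2  3  0  1  2  0
G(n+7) = G(n) holds for n = 0,…,8 (a full window of length max(S) = 9), so the sequence is purely periodic with period 7.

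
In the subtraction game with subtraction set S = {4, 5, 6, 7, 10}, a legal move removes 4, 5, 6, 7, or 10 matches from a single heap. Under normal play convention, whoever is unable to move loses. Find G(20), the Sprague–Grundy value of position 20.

G(0) = 0
G(1) = mex{} = 0
G(2) = mex{} = 0
G(3) = mex{} = 0
G(4) = mex{0} = 1
G(5) = mex{0,0} = 1
G(6) = mex{0,0,0} = 1
G(7) = mex{0,0,0,0} = 1
G(8) = mex{1,0,0,0} = 2
G(9) = mex{1,1,0,0} = 2
G(10) = mex{1,1,1,0,0} = 2
G(11) = mex{1,1,1,1,0} = 2
G(12) = mex{2,1,1,1,0} = 3
G(13) = mex{2,2,1,1,0} = 3
G(14) = mex{2,2,2,1,1} = 0
G(15) = mex{2,2,2,2,1} = 0
G(16) = mex{3,2,2,2,1} = 0
G(17) = mex{3,3,2,2,1} = 0
G(18) = mex{0,3,3,2,2} = 1
G(19) = mex{0,0,3,3,2} = 1
G(20) = mex{0,0,0,3,2} = 1

1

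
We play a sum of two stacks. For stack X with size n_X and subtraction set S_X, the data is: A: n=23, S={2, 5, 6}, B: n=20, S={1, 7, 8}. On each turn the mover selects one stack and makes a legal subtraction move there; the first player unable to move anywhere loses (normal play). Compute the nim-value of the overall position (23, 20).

Stack A, S = {2, 5, 6}:
n :  0  1  2  3  4  5  6  7  8  9 10 11 12 13 14 15 16 17 18 19 20 21 22 23
G :  0  0  1  1  0  2  1  3  0  2  1  0  0  1  1  0  2  1  3  0  2  1  0  0
G_A(23) = 0.
Stack B, S = {1, 7, 8}:
G(0) = 0
G(1) = mex{0} = 1
G(2) = mex{1} = 0
G(3) = mex{0} = 1
G(4) = mex{1} = 0
G(5) = mex{0} = 1
G(6) = mex{1} = 0
G(7) = mex{0,0} = 1
G(8) = mex{1,1,0} = 2
G(9) = mex{2,0,1} = 3
G(10) = mex{3,1,0} = 2
G(11) = mex{2,0,1} = 3
G(12) = mex{3,1,0} = 2
G(13) = mex{2,0,1} = 3
G(14) = mex{3,1,0} = 2
G(15) = mex{2,2,1} = 0
G(16) = mex{0,3,2} = 1
G(17) = mex{1,2,3} = 0
G(18) = mex{0,3,2} = 1
G(19) = mex{1,2,3} = 0
G(20) = mex{0,3,2} = 1
G_B(20) = 1.
Combined Grundy value = 0 ⊕ 1 = 1.

1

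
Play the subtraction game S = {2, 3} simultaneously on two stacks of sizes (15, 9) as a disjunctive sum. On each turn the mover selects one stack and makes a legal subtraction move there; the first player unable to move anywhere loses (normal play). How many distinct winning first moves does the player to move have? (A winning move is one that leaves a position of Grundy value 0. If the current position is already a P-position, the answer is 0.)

All stacks use S = {2, 3}:
n :  0  1  2  3  4  5  6  7  8  9 10 11 12 13 14 15
G :  0  0  1  1  2  0  0  1  1  2  0  0  1  1  2  0
Stack A: G(15) = 0.
Stack B: G(9) = 2.
Combined Grundy value = 0 ⊕ 2 = 2.
A winning move leaves total XOR = 0, i.e. changes one component's Grundy value g to g ⊕ X where X is the current total.
Stack A: need g' = 0⊕2 = 2. Options: 15−2→G=1, 15−3→G=1. Hits: 0.
Stack B: need g' = 2⊕2 = 0. Options: 9−2→G=1, 9−3→G=0. Hits: 1.

1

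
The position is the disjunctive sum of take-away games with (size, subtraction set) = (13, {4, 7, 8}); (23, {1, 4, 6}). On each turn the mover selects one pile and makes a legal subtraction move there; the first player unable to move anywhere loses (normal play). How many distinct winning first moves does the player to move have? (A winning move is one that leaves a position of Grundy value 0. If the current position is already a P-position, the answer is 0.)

Pile A, S = {4, 7, 8}:
n :  0  1  2  3  4  5  6  7  8  9 10 11 12 13
G :  0  0  0  0  1  1  1  1  2  2  2  2  0  0
G_A(13) = 0.
Pile B, S = {1, 4, 6}:
G(0) = 0
G(1) = mex{0} = 1
G(2) = mex{1} = 0
G(3) = mex{0} = 1
G(4) = mex{1,0} = 2
G(5) = mex{2,1} = 0
G(6) = mex{0,0,0} = 1
G(7) = mex{1,1,1} = 0
G(8) = mex{0,2,0} = 1
G(9) = mex{1,0,1} = 2
G(10) = mex{2,1,2} = 0
G(11) = mex{0,0,0} = 1
G(12) = mex{1,1,1} = 0
G(13) = mex{0,2,0} = 1
G(14) = mex{1,0,1} = 2
G(15) = mex{2,1,2} = 0
G(16) = mex{0,0,0} = 1
G(17) = mex{1,1,1} = 0
G(18) = mex{0,2,0} = 1
G(19) = mex{1,0,1} = 2
G(20) = mex{2,1,2} = 0
G(21) = mex{0,0,0} = 1
G(22) = mex{1,1,1} = 0
G(23) = mex{0,2,0} = 1
G_B(23) = 1.
Combined Grundy value = 0 ⊕ 1 = 1.
A winning move leaves total XOR = 0, i.e. changes one component's Grundy value g to g ⊕ X where X is the current total.
Pile A: need g' = 0⊕1 = 1. Options: 13−4→G=2, 13−7→G=1, 13−8→G=1. Hits: 2.
Pile B: need g' = 1⊕1 = 0. Options: 23−1→G=0, 23−4→G=2, 23−6→G=0. Hits: 2.

4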